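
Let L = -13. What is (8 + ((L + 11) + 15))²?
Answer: 441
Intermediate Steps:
(8 + ((L + 11) + 15))² = (8 + ((-13 + 11) + 15))² = (8 + (-2 + 15))² = (8 + 13)² = 21² = 441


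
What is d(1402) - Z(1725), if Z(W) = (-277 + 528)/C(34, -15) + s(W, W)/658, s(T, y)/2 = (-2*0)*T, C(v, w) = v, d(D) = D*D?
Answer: 66830285/34 ≈ 1.9656e+6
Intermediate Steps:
d(D) = D²
s(T, y) = 0 (s(T, y) = 2*((-2*0)*T) = 2*(0*T) = 2*0 = 0)
Z(W) = 251/34 (Z(W) = (-277 + 528)/34 + 0/658 = 251*(1/34) + 0*(1/658) = 251/34 + 0 = 251/34)
d(1402) - Z(1725) = 1402² - 1*251/34 = 1965604 - 251/34 = 66830285/34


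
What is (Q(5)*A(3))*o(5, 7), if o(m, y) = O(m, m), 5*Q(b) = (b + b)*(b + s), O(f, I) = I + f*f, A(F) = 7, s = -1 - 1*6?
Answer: -840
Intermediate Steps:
s = -7 (s = -1 - 6 = -7)
O(f, I) = I + f²
Q(b) = 2*b*(-7 + b)/5 (Q(b) = ((b + b)*(b - 7))/5 = ((2*b)*(-7 + b))/5 = (2*b*(-7 + b))/5 = 2*b*(-7 + b)/5)
o(m, y) = m + m²
(Q(5)*A(3))*o(5, 7) = (((⅖)*5*(-7 + 5))*7)*(5*(1 + 5)) = (((⅖)*5*(-2))*7)*(5*6) = -4*7*30 = -28*30 = -840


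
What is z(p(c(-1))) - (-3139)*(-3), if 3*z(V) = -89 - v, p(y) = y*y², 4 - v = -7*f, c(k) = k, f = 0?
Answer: -9448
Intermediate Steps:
v = 4 (v = 4 - (-7)*0 = 4 - 1*0 = 4 + 0 = 4)
p(y) = y³
z(V) = -31 (z(V) = (-89 - 1*4)/3 = (-89 - 4)/3 = (⅓)*(-93) = -31)
z(p(c(-1))) - (-3139)*(-3) = -31 - (-3139)*(-3) = -31 - 1*9417 = -31 - 9417 = -9448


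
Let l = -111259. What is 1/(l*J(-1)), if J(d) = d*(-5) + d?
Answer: -1/445036 ≈ -2.2470e-6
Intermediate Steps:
J(d) = -4*d (J(d) = -5*d + d = -4*d)
1/(l*J(-1)) = 1/(-(-445036)*(-1)) = 1/(-111259*4) = 1/(-445036) = -1/445036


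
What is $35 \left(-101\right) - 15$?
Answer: $-3550$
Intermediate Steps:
$35 \left(-101\right) - 15 = -3535 - 15 = -3550$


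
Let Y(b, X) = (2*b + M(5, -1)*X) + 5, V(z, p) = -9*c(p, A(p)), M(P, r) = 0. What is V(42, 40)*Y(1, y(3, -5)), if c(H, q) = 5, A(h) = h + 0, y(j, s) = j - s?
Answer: -315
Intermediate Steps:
A(h) = h
V(z, p) = -45 (V(z, p) = -9*5 = -45)
Y(b, X) = 5 + 2*b (Y(b, X) = (2*b + 0*X) + 5 = (2*b + 0) + 5 = 2*b + 5 = 5 + 2*b)
V(42, 40)*Y(1, y(3, -5)) = -45*(5 + 2*1) = -45*(5 + 2) = -45*7 = -315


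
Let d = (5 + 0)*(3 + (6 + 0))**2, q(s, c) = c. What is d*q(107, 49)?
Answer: 19845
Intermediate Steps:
d = 405 (d = 5*(3 + 6)**2 = 5*9**2 = 5*81 = 405)
d*q(107, 49) = 405*49 = 19845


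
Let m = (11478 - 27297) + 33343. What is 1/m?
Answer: 1/17524 ≈ 5.7065e-5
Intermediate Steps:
m = 17524 (m = -15819 + 33343 = 17524)
1/m = 1/17524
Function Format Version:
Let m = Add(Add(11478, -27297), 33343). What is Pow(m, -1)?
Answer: Rational(1, 17524) ≈ 5.7065e-5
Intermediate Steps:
m = 17524 (m = Add(-15819, 33343) = 17524)
Pow(m, -1) = Pow(17524, -1) = Rational(1, 17524)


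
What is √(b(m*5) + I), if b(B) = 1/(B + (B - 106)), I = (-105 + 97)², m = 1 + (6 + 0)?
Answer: 7*√47/6 ≈ 7.9983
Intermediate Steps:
m = 7 (m = 1 + 6 = 7)
I = 64 (I = (-8)² = 64)
b(B) = 1/(-106 + 2*B) (b(B) = 1/(B + (-106 + B)) = 1/(-106 + 2*B))
√(b(m*5) + I) = √(1/(2*(-53 + 7*5)) + 64) = √(1/(2*(-53 + 35)) + 64) = √((½)/(-18) + 64) = √((½)*(-1/18) + 64) = √(-1/36 + 64) = √(2303/36) = 7*√47/6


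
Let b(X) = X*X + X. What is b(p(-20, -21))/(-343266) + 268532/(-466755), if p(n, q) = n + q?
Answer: -15490563952/26703520305 ≈ -0.58009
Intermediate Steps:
b(X) = X + X² (b(X) = X² + X = X + X²)
b(p(-20, -21))/(-343266) + 268532/(-466755) = ((-20 - 21)*(1 + (-20 - 21)))/(-343266) + 268532/(-466755) = -41*(1 - 41)*(-1/343266) + 268532*(-1/466755) = -41*(-40)*(-1/343266) - 268532/466755 = 1640*(-1/343266) - 268532/466755 = -820/171633 - 268532/466755 = -15490563952/26703520305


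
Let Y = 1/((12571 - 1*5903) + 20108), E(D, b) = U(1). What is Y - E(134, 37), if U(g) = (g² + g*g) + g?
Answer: -80327/26776 ≈ -3.0000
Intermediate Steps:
U(g) = g + 2*g² (U(g) = (g² + g²) + g = 2*g² + g = g + 2*g²)
E(D, b) = 3 (E(D, b) = 1*(1 + 2*1) = 1*(1 + 2) = 1*3 = 3)
Y = 1/26776 (Y = 1/((12571 - 5903) + 20108) = 1/(6668 + 20108) = 1/26776 ≈ 3.7347e-5)
Y - E(134, 37) = 1/26776 - 1*3 = 1/26776 - 3 = -80327/26776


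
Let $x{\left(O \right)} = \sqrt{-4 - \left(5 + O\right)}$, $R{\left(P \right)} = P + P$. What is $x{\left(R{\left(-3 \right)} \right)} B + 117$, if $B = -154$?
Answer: $117 - 154 i \sqrt{3} \approx 117.0 - 266.74 i$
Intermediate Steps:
$R{\left(P \right)} = 2 P$
$x{\left(O \right)} = \sqrt{-9 - O}$
$x{\left(R{\left(-3 \right)} \right)} B + 117 = \sqrt{-9 - 2 \left(-3\right)} \left(-154\right) + 117 = \sqrt{-9 - -6} \left(-154\right) + 117 = \sqrt{-9 + 6} \left(-154\right) + 117 = \sqrt{-3} \left(-154\right) + 117 = i \sqrt{3} \left(-154\right) + 117 = - 154 i \sqrt{3} + 117 = 117 - 154 i \sqrt{3}$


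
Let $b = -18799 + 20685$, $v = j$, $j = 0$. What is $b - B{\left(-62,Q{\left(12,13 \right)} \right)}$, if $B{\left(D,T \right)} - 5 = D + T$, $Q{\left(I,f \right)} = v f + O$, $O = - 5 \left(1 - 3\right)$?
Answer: $1933$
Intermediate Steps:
$v = 0$
$b = 1886$
$O = 10$ ($O = \left(-5\right) \left(-2\right) = 10$)
$Q{\left(I,f \right)} = 10$ ($Q{\left(I,f \right)} = 0 f + 10 = 0 + 10 = 10$)
$B{\left(D,T \right)} = 5 + D + T$ ($B{\left(D,T \right)} = 5 + \left(D + T\right) = 5 + D + T$)
$b - B{\left(-62,Q{\left(12,13 \right)} \right)} = 1886 - \left(5 - 62 + 10\right) = 1886 - -47 = 1886 + 47 = 1933$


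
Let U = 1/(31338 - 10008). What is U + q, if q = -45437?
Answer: -969171209/21330 ≈ -45437.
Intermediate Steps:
U = 1/21330 ≈ 4.6882e-5
U + q = 1/21330 - 45437 = -969171209/21330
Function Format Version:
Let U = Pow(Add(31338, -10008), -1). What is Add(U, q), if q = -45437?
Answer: Rational(-969171209, 21330) ≈ -45437.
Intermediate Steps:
U = Rational(1, 21330) (U = Pow(21330, -1) = Rational(1, 21330) ≈ 4.6882e-5)
Add(U, q) = Add(Rational(1, 21330), -45437) = Rational(-969171209, 21330)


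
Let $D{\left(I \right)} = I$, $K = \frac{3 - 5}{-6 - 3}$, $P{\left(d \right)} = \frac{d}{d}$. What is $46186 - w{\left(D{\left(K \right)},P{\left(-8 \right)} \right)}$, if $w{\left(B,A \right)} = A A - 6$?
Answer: $46191$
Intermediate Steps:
$P{\left(d \right)} = 1$
$K = \frac{2}{9}$ ($K = - \frac{2}{-9} = \left(-2\right) \left(- \frac{1}{9}\right) = \frac{2}{9} \approx 0.22222$)
$w{\left(B,A \right)} = -6 + A^{2}$ ($w{\left(B,A \right)} = A^{2} - 6 = -6 + A^{2}$)
$46186 - w{\left(D{\left(K \right)},P{\left(-8 \right)} \right)} = 46186 - \left(-6 + 1^{2}\right) = 46186 - \left(-6 + 1\right) = 46186 - -5 = 46186 + 5 = 46191$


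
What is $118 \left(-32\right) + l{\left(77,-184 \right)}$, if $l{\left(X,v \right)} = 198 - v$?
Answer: $-3394$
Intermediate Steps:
$118 \left(-32\right) + l{\left(77,-184 \right)} = 118 \left(-32\right) + \left(198 - -184\right) = -3776 + \left(198 + 184\right) = -3776 + 382 = -3394$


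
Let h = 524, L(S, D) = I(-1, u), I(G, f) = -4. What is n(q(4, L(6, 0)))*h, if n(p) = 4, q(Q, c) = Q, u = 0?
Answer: 2096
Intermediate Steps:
L(S, D) = -4
n(q(4, L(6, 0)))*h = 4*524 = 2096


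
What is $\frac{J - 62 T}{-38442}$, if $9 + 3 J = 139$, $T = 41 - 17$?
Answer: $\frac{2167}{57663} \approx 0.03758$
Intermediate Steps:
$T = 24$ ($T = 41 - 17 = 24$)
$J = \frac{130}{3}$ ($J = -3 + \frac{1}{3} \cdot 139 = -3 + \frac{139}{3} = \frac{130}{3} \approx 43.333$)
$\frac{J - 62 T}{-38442} = \frac{\frac{130}{3} - 1488}{-38442} = \left(\frac{130}{3} - 1488\right) \left(- \frac{1}{38442}\right) = \left(- \frac{4334}{3}\right) \left(- \frac{1}{38442}\right) = \frac{2167}{57663}$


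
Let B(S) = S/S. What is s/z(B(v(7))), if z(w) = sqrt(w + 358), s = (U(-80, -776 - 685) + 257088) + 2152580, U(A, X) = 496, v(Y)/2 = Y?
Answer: 2410164*sqrt(359)/359 ≈ 1.2720e+5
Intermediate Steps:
v(Y) = 2*Y
B(S) = 1
s = 2410164 (s = (496 + 257088) + 2152580 = 257584 + 2152580 = 2410164)
z(w) = sqrt(358 + w)
s/z(B(v(7))) = 2410164/(sqrt(358 + 1)) = 2410164/(sqrt(359)) = 2410164*(sqrt(359)/359) = 2410164*sqrt(359)/359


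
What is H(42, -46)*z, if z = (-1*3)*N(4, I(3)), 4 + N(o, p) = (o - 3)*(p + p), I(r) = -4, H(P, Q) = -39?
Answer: -1404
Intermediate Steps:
N(o, p) = -4 + 2*p*(-3 + o) (N(o, p) = -4 + (o - 3)*(p + p) = -4 + (-3 + o)*(2*p) = -4 + 2*p*(-3 + o))
z = 36 (z = (-1*3)*(-4 - 6*(-4) + 2*4*(-4)) = -3*(-4 + 24 - 32) = -3*(-12) = 36)
H(42, -46)*z = -39*36 = -1404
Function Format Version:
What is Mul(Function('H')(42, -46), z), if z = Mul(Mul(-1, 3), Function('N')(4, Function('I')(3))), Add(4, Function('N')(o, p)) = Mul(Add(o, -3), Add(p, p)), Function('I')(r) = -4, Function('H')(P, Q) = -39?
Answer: -1404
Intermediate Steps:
Function('N')(o, p) = Add(-4, Mul(2, p, Add(-3, o))) (Function('N')(o, p) = Add(-4, Mul(Add(o, -3), Add(p, p))) = Add(-4, Mul(Add(-3, o), Mul(2, p))) = Add(-4, Mul(2, p, Add(-3, o))))
z = 36 (z = Mul(Mul(-1, 3), Add(-4, Mul(-6, -4), Mul(2, 4, -4))) = Mul(-3, Add(-4, 24, -32)) = Mul(-3, -12) = 36)
Mul(Function('H')(42, -46), z) = Mul(-39, 36) = -1404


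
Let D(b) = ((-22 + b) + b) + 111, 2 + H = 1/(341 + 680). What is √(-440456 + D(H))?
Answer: 23*I*√867789761/1021 ≈ 663.6*I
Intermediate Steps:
H = -2041/1021 (H = -2 + 1/(341 + 680) = -2 + 1/1021 = -2041/1021 ≈ -1.9990)
D(b) = 89 + 2*b (D(b) = (-22 + 2*b) + 111 = 89 + 2*b)
√(-440456 + D(H)) = √(-440456 + (89 + 2*(-2041/1021))) = √(-440456 + (89 - 4082/1021)) = √(-440456 + 86787/1021) = √(-449618789/1021) = 23*I*√867789761/1021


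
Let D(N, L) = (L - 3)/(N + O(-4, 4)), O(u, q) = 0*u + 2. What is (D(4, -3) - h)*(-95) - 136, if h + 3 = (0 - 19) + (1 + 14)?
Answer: -706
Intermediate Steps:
O(u, q) = 2 (O(u, q) = 0 + 2 = 2)
D(N, L) = (-3 + L)/(2 + N) (D(N, L) = (L - 3)/(N + 2) = (-3 + L)/(2 + N))
h = -7 (h = -3 + ((0 - 19) + (1 + 14)) = -3 + (-19 + 15) = -3 - 4 = -7)
(D(4, -3) - h)*(-95) - 136 = ((-3 - 3)/(2 + 4) - 1*(-7))*(-95) - 136 = (-6/6 + 7)*(-95) - 136 = ((1/6)*(-6) + 7)*(-95) - 136 = (-1 + 7)*(-95) - 136 = 6*(-95) - 136 = -570 - 136 = -706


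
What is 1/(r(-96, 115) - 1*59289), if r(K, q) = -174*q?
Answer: -1/79299 ≈ -1.2611e-5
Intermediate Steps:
1/(r(-96, 115) - 1*59289) = 1/(-174*115 - 1*59289) = 1/(-20010 - 59289) = 1/(-79299) = -1/79299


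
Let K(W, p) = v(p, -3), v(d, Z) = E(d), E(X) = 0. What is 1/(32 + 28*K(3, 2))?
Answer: 1/32 ≈ 0.031250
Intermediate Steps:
v(d, Z) = 0
K(W, p) = 0
1/(32 + 28*K(3, 2)) = 1/(32 + 28*0) = 1/(32 + 0) = 1/32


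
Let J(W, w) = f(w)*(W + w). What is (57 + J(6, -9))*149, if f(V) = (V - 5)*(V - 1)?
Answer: -54087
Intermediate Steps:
f(V) = (-1 + V)*(-5 + V) (f(V) = (-5 + V)*(-1 + V) = (-1 + V)*(-5 + V))
J(W, w) = (W + w)*(5 + w² - 6*w) (J(W, w) = (5 + w² - 6*w)*(W + w) = (W + w)*(5 + w² - 6*w))
(57 + J(6, -9))*149 = (57 + (6 - 9)*(5 + (-9)² - 6*(-9)))*149 = (57 - 3*(5 + 81 + 54))*149 = (57 - 3*140)*149 = (57 - 420)*149 = -363*149 = -54087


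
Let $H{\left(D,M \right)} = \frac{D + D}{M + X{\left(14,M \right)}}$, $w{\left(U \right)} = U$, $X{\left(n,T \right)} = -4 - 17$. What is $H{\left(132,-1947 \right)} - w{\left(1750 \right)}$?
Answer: $- \frac{143511}{82} \approx -1750.1$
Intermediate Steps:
$X{\left(n,T \right)} = -21$
$H{\left(D,M \right)} = \frac{2 D}{-21 + M}$ ($H{\left(D,M \right)} = \frac{D + D}{M - 21} = \frac{2 D}{-21 + M}$)
$H{\left(132,-1947 \right)} - w{\left(1750 \right)} = 2 \cdot 132 \frac{1}{-21 - 1947} - 1750 = 2 \cdot 132 \frac{1}{-1968} - 1750 = 2 \cdot 132 \left(- \frac{1}{1968}\right) - 1750 = - \frac{11}{82} - 1750 = - \frac{143511}{82}$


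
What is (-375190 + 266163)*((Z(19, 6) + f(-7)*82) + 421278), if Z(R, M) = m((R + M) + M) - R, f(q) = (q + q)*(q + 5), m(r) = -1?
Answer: -46178821958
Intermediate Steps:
f(q) = 2*q*(5 + q) (f(q) = (2*q)*(5 + q) = 2*q*(5 + q))
Z(R, M) = -1 - R
(-375190 + 266163)*((Z(19, 6) + f(-7)*82) + 421278) = (-375190 + 266163)*(((-1 - 1*19) + (2*(-7)*(5 - 7))*82) + 421278) = -109027*(((-1 - 19) + (2*(-7)*(-2))*82) + 421278) = -109027*((-20 + 28*82) + 421278) = -109027*((-20 + 2296) + 421278) = -109027*(2276 + 421278) = -109027*423554 = -46178821958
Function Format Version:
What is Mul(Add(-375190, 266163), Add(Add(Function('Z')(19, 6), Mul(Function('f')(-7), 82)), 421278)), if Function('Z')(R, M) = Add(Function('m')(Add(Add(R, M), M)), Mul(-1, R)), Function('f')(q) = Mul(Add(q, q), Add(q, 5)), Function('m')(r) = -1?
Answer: -46178821958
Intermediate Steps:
Function('f')(q) = Mul(2, q, Add(5, q)) (Function('f')(q) = Mul(Mul(2, q), Add(5, q)) = Mul(2, q, Add(5, q)))
Function('Z')(R, M) = Add(-1, Mul(-1, R))
Mul(Add(-375190, 266163), Add(Add(Function('Z')(19, 6), Mul(Function('f')(-7), 82)), 421278)) = Mul(Add(-375190, 266163), Add(Add(Add(-1, Mul(-1, 19)), Mul(Mul(2, -7, Add(5, -7)), 82)), 421278)) = Mul(-109027, Add(Add(Add(-1, -19), Mul(Mul(2, -7, -2), 82)), 421278)) = Mul(-109027, Add(Add(-20, Mul(28, 82)), 421278)) = Mul(-109027, Add(Add(-20, 2296), 421278)) = Mul(-109027, Add(2276, 421278)) = Mul(-109027, 423554) = -46178821958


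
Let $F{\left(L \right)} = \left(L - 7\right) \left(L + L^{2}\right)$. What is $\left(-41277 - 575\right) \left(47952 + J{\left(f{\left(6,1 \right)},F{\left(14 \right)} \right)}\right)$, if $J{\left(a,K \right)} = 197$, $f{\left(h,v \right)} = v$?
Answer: $-2015131948$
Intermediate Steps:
$F{\left(L \right)} = \left(-7 + L\right) \left(L + L^{2}\right)$
$\left(-41277 - 575\right) \left(47952 + J{\left(f{\left(6,1 \right)},F{\left(14 \right)} \right)}\right) = \left(-41277 - 575\right) \left(47952 + 197\right) = \left(-41852\right) 48149 = -2015131948$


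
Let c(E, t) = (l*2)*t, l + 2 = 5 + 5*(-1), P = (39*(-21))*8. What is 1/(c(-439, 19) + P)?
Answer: -1/6628 ≈ -0.00015088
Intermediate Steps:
P = -6552 (P = -819*8 = -6552)
l = -2 (l = -2 + (5 + 5*(-1)) = -2 + (5 - 5) = -2 + 0 = -2)
c(E, t) = -4*t (c(E, t) = (-2*2)*t = -4*t)
1/(c(-439, 19) + P) = 1/(-4*19 - 6552) = 1/(-76 - 6552) = 1/(-6628) = -1/6628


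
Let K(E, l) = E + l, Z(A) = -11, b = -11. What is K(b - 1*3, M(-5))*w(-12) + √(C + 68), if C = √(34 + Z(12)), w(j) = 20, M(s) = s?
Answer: -380 + √(68 + √23) ≈ -371.47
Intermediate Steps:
C = √23 (C = √(34 - 11) = √23 ≈ 4.7958)
K(b - 1*3, M(-5))*w(-12) + √(C + 68) = ((-11 - 1*3) - 5)*20 + √(√23 + 68) = ((-11 - 3) - 5)*20 + √(68 + √23) = (-14 - 5)*20 + √(68 + √23) = -19*20 + √(68 + √23) = -380 + √(68 + √23)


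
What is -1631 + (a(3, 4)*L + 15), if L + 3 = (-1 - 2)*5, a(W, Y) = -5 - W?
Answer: -1472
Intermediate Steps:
L = -18 (L = -3 + (-1 - 2)*5 = -3 - 3*5 = -3 - 15 = -18)
-1631 + (a(3, 4)*L + 15) = -1631 + ((-5 - 1*3)*(-18) + 15) = -1631 + ((-5 - 3)*(-18) + 15) = -1631 + (-8*(-18) + 15) = -1631 + (144 + 15) = -1631 + 159 = -1472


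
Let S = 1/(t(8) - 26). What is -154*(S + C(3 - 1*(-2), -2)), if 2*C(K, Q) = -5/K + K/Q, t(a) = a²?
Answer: 10087/38 ≈ 265.45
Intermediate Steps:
C(K, Q) = -5/(2*K) + K/(2*Q) (C(K, Q) = (-5/K + K/Q)/2 = -5/(2*K) + K/(2*Q))
S = 1/38 (S = 1/(8² - 26) = 1/(64 - 26) = 1/38 ≈ 0.026316)
-154*(S + C(3 - 1*(-2), -2)) = -154*(1/38 + (-5/(2*(3 - 1*(-2))) + (½)*(3 - 1*(-2))/(-2))) = -154*(1/38 + (-5/(2*(3 + 2)) + (½)*(3 + 2)*(-½))) = -154*(1/38 + (-5/2/5 + (½)*5*(-½))) = -154*(1/38 + (-5/2*⅕ - 5/4)) = -154*(1/38 + (-½ - 5/4)) = -154*(1/38 - 7/4) = -154*(-131/76) = 10087/38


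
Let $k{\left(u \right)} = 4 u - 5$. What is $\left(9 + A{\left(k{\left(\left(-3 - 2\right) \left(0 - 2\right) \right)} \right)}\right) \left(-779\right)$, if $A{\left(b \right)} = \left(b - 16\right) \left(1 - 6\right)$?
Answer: $66994$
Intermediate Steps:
$k{\left(u \right)} = -5 + 4 u$
$A{\left(b \right)} = 80 - 5 b$ ($A{\left(b \right)} = \left(-16 + b\right) \left(-5\right) = 80 - 5 b$)
$\left(9 + A{\left(k{\left(\left(-3 - 2\right) \left(0 - 2\right) \right)} \right)}\right) \left(-779\right) = \left(9 + \left(80 - 5 \left(-5 + 4 \left(-3 - 2\right) \left(0 - 2\right)\right)\right)\right) \left(-779\right) = \left(9 + \left(80 - 5 \left(-5 + 4 \left(\left(-5\right) \left(-2\right)\right)\right)\right)\right) \left(-779\right) = \left(9 + \left(80 - 5 \left(-5 + 4 \cdot 10\right)\right)\right) \left(-779\right) = \left(9 + \left(80 - 5 \left(-5 + 40\right)\right)\right) \left(-779\right) = \left(9 + \left(80 - 175\right)\right) \left(-779\right) = \left(9 - 95\right) \left(-779\right) = \left(-86\right) \left(-779\right) = 66994$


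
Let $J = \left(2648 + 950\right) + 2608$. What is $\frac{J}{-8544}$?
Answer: $- \frac{3103}{4272} \approx -0.72636$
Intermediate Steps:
$J = 6206$ ($J = 3598 + 2608 = 6206$)
$\frac{J}{-8544} = \frac{6206}{-8544} = 6206 \left(- \frac{1}{8544}\right) = - \frac{3103}{4272}$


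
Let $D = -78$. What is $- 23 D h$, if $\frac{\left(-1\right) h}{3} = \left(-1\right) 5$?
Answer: $26910$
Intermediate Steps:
$h = 15$ ($h = - 3 \left(\left(-1\right) 5\right) = \left(-3\right) \left(-5\right) = 15$)
$- 23 D h = \left(-23\right) \left(-78\right) 15 = 1794 \cdot 15 = 26910$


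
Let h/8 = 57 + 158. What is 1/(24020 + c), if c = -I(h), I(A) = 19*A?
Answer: -1/8660 ≈ -0.00011547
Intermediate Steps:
h = 1720 (h = 8*(57 + 158) = 8*215 = 1720)
c = -32680 (c = -19*1720 = -1*32680 = -32680)
1/(24020 + c) = 1/(24020 - 32680) = 1/(-8660) = -1/8660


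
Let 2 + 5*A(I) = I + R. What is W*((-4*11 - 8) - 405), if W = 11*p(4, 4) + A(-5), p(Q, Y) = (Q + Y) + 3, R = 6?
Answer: -276028/5 ≈ -55206.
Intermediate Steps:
A(I) = ⅘ + I/5 (A(I) = -⅖ + (I + 6)/5 = -⅖ + (6 + I)/5 = -⅖ + (6/5 + I/5) = ⅘ + I/5)
p(Q, Y) = 3 + Q + Y
W = 604/5 (W = 11*(3 + 4 + 4) + (⅘ + (⅕)*(-5)) = 11*11 + (⅘ - 1) = 121 - ⅕ = 604/5 ≈ 120.80)
W*((-4*11 - 8) - 405) = 604*((-4*11 - 8) - 405)/5 = 604*((-44 - 8) - 405)/5 = 604*(-52 - 405)/5 = (604/5)*(-457) = -276028/5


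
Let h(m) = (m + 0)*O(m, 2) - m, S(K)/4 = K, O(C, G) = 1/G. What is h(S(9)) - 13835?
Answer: -13853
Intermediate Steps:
S(K) = 4*K
h(m) = -m/2 (h(m) = (m + 0)/2 - m = m*(½) - m = m/2 - m = -m/2)
h(S(9)) - 13835 = -2*9 - 13835 = -½*36 - 13835 = -18 - 13835 = -13853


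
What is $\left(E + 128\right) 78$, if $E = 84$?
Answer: $16536$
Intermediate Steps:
$\left(E + 128\right) 78 = \left(84 + 128\right) 78 = 212 \cdot 78 = 16536$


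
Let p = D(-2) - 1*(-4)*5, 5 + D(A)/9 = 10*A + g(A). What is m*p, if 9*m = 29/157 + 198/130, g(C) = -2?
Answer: -3886444/91845 ≈ -42.315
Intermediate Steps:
D(A) = -63 + 90*A (D(A) = -45 + 9*(10*A - 2) = -45 + 9*(-2 + 10*A) = -45 + (-18 + 90*A) = -63 + 90*A)
m = 17428/91845 (m = (29/157 + 198/130)/9 = (29*(1/157) + 198*(1/130))/9 = (29/157 + 99/65)/9 = (⅑)*(17428/10205) = 17428/91845 ≈ 0.18975)
p = -223 (p = (-63 + 90*(-2)) - 1*(-4)*5 = (-63 - 180) - (-4)*5 = -243 - 1*(-20) = -243 + 20 = -223)
m*p = (17428/91845)*(-223) = -3886444/91845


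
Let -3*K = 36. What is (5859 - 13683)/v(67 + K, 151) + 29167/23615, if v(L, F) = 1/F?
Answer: -27899298593/23615 ≈ -1.1814e+6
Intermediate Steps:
K = -12 (K = -⅓*36 = -12)
(5859 - 13683)/v(67 + K, 151) + 29167/23615 = (5859 - 13683)/(1/151) + 29167/23615 = -7824/1/151 + 29167*(1/23615) = -7824*151 + 29167/23615 = -1181424 + 29167/23615 = -27899298593/23615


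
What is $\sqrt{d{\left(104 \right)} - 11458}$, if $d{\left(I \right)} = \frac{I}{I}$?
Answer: $3 i \sqrt{1273} \approx 107.04 i$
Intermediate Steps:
$d{\left(I \right)} = 1$
$\sqrt{d{\left(104 \right)} - 11458} = \sqrt{1 - 11458} = \sqrt{-11457} = 3 i \sqrt{1273}$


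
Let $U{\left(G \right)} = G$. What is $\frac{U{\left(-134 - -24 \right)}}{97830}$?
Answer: $- \frac{11}{9783} \approx -0.0011244$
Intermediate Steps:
$\frac{U{\left(-134 - -24 \right)}}{97830} = \frac{-134 - -24}{97830} = \left(-134 + 24\right) \frac{1}{97830} = \left(-110\right) \frac{1}{97830} = - \frac{11}{9783}$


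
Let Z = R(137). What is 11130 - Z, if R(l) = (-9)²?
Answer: 11049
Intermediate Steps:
R(l) = 81
Z = 81
11130 - Z = 11130 - 1*81 = 11130 - 81 = 11049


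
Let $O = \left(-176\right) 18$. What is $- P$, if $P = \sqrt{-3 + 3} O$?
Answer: $0$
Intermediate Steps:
$O = -3168$
$P = 0$ ($P = \sqrt{-3 + 3} \left(-3168\right) = \sqrt{0} \left(-3168\right) = 0 \left(-3168\right) = 0$)
$- P = \left(-1\right) 0 = 0$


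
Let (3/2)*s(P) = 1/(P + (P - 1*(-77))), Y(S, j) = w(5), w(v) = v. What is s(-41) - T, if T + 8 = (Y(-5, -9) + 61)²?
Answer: -65222/15 ≈ -4348.1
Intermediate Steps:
Y(S, j) = 5
s(P) = 2/(3*(77 + 2*P)) (s(P) = 2/(3*(P + (P - 1*(-77)))) = 2/(3*(P + (P + 77))) = 2/(3*(P + (77 + P))) = 2/(3*(77 + 2*P)))
T = 4348 (T = -8 + (5 + 61)² = -8 + 66² = -8 + 4356 = 4348)
s(-41) - T = 2/(3*(77 + 2*(-41))) - 1*4348 = 2/(3*(77 - 82)) - 4348 = (⅔)/(-5) - 4348 = (⅔)*(-⅕) - 4348 = -2/15 - 4348 = -65222/15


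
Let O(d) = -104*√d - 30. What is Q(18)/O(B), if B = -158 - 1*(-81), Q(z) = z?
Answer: -135/208433 + 468*I*√77/208433 ≈ -0.00064769 + 0.019703*I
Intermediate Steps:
B = -77 (B = -158 + 81 = -77)
O(d) = -30 - 104*√d
Q(18)/O(B) = 18/(-30 - 104*I*√77)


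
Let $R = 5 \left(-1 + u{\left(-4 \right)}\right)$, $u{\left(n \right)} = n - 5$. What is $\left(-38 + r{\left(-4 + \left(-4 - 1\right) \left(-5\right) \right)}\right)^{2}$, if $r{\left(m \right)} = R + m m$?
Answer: $124609$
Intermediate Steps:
$u{\left(n \right)} = -5 + n$
$R = -50$ ($R = 5 \left(-1 - 9\right) = 5 \left(-10\right) = -50$)
$r{\left(m \right)} = -50 + m^{2}$ ($r{\left(m \right)} = -50 + m m = -50 + m^{2}$)
$\left(-38 + r{\left(-4 + \left(-4 - 1\right) \left(-5\right) \right)}\right)^{2} = \left(-38 - \left(50 - \left(-4 + \left(-4 - 1\right) \left(-5\right)\right)^{2}\right)\right)^{2} = \left(-38 - \left(50 - \left(-4 - -25\right)^{2}\right)\right)^{2} = \left(-38 - \left(50 - \left(-4 + 25\right)^{2}\right)\right)^{2} = \left(-38 - \left(50 - 21^{2}\right)\right)^{2} = \left(-38 + \left(-50 + 441\right)\right)^{2} = \left(-38 + 391\right)^{2} = 353^{2} = 124609$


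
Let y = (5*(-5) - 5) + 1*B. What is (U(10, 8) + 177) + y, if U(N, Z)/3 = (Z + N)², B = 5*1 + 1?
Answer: 1125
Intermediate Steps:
B = 6 (B = 5 + 1 = 6)
U(N, Z) = 3*(N + Z)² (U(N, Z) = 3*(Z + N)² = 3*(N + Z)²)
y = -24 (y = (5*(-5) - 5) + 1*6 = (-25 - 5) + 6 = -30 + 6 = -24)
(U(10, 8) + 177) + y = (3*(10 + 8)² + 177) - 24 = (3*18² + 177) - 24 = (3*324 + 177) - 24 = (972 + 177) - 24 = 1149 - 24 = 1125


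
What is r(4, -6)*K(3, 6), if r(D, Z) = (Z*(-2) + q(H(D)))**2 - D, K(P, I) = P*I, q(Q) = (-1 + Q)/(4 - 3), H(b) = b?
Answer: 3978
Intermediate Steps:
q(Q) = -1 + Q (q(Q) = (-1 + Q)/1 = (-1 + Q)*1 = -1 + Q)
K(P, I) = I*P
r(D, Z) = (-1 + D - 2*Z)**2 - D (r(D, Z) = (Z*(-2) + (-1 + D))**2 - D = (-2*Z + (-1 + D))**2 - D = (-1 + D - 2*Z)**2 - D)
r(4, -6)*K(3, 6) = ((1 - 1*4 + 2*(-6))**2 - 1*4)*(6*3) = ((1 - 4 - 12)**2 - 4)*18 = ((-15)**2 - 4)*18 = (225 - 4)*18 = 221*18 = 3978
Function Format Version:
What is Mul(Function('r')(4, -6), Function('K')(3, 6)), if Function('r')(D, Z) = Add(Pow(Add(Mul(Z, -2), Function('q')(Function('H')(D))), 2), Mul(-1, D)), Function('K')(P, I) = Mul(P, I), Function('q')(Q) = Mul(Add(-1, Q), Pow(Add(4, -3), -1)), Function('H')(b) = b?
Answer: 3978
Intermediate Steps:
Function('q')(Q) = Add(-1, Q) (Function('q')(Q) = Mul(Add(-1, Q), Pow(1, -1)) = Mul(Add(-1, Q), 1) = Add(-1, Q))
Function('K')(P, I) = Mul(I, P)
Function('r')(D, Z) = Add(Pow(Add(-1, D, Mul(-2, Z)), 2), Mul(-1, D)) (Function('r')(D, Z) = Add(Pow(Add(Mul(Z, -2), Add(-1, D)), 2), Mul(-1, D)) = Add(Pow(Add(Mul(-2, Z), Add(-1, D)), 2), Mul(-1, D)) = Add(Pow(Add(-1, D, Mul(-2, Z)), 2), Mul(-1, D)))
Mul(Function('r')(4, -6), Function('K')(3, 6)) = Mul(Add(Pow(Add(1, Mul(-1, 4), Mul(2, -6)), 2), Mul(-1, 4)), Mul(6, 3)) = Mul(Add(Pow(Add(1, -4, -12), 2), -4), 18) = Mul(Add(Pow(-15, 2), -4), 18) = Mul(Add(225, -4), 18) = Mul(221, 18) = 3978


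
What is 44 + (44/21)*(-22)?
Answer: -44/21 ≈ -2.0952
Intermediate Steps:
44 + (44/21)*(-22) = 44 - 968/21 = -44/21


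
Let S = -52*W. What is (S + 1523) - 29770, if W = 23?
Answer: -29443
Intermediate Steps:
S = -1196 (S = -52*23 = -1196)
(S + 1523) - 29770 = (-1196 + 1523) - 29770 = 327 - 29770 = -29443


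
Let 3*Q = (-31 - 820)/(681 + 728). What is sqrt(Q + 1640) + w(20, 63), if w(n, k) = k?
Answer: 63 + sqrt(29299150383)/4227 ≈ 103.49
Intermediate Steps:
Q = -851/4227 (Q = ((-31 - 820)/(681 + 728))/3 = (-851/1409)/3 = (-851*1/1409)/3 = (1/3)*(-851/1409) = -851/4227 ≈ -0.20132)
sqrt(Q + 1640) + w(20, 63) = sqrt(-851/4227 + 1640) + 63 = sqrt(6931429/4227) + 63 = sqrt(29299150383)/4227 + 63 = 63 + sqrt(29299150383)/4227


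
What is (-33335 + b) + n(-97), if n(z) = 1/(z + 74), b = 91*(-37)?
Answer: -844147/23 ≈ -36702.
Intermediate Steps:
b = -3367
n(z) = 1/(74 + z)
(-33335 + b) + n(-97) = (-33335 - 3367) + 1/(74 - 97) = -36702 + 1/(-23) = -36702 - 1/23 = -844147/23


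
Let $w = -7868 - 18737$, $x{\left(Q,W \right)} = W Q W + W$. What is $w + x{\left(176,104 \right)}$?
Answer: $1877115$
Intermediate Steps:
$x{\left(Q,W \right)} = W + Q W^{2}$ ($x{\left(Q,W \right)} = Q W W + W = Q W^{2} + W = W + Q W^{2}$)
$w = -26605$ ($w = -7868 - 18737 = -26605$)
$w + x{\left(176,104 \right)} = -26605 + 104 \left(1 + 176 \cdot 104\right) = -26605 + 104 \left(1 + 18304\right) = -26605 + 104 \cdot 18305 = -26605 + 1903720 = 1877115$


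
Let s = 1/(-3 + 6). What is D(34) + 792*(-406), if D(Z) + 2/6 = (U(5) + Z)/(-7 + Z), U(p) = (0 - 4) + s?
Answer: -26045648/81 ≈ -3.2155e+5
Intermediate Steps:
s = 1/3 ≈ 0.33333
U(p) = -11/3 (U(p) = (0 - 4) + 1/3 = -4 + 1/3 = -11/3)
D(Z) = -1/3 + (-11/3 + Z)/(-7 + Z)
D(34) + 792*(-406) = 2*(-2 + 34)/(3*(-7 + 34)) + 792*(-406) = (2/3)*32/27 - 321552 = (2/3)*(1/27)*32 - 321552 = 64/81 - 321552 = -26045648/81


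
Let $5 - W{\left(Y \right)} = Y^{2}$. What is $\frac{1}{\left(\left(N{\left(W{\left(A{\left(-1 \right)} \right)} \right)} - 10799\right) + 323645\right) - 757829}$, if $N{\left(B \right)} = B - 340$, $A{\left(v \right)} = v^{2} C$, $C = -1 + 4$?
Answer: $- \frac{1}{445327} \approx -2.2455 \cdot 10^{-6}$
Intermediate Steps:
$C = 3$
$A{\left(v \right)} = 3 v^{2}$ ($A{\left(v \right)} = v^{2} \cdot 3 = 3 v^{2}$)
$W{\left(Y \right)} = 5 - Y^{2}$
$N{\left(B \right)} = -340 + B$
$\frac{1}{\left(\left(N{\left(W{\left(A{\left(-1 \right)} \right)} \right)} - 10799\right) + 323645\right) - 757829} = \frac{1}{\left(\left(\left(-340 + \left(5 - \left(3 \left(-1\right)^{2}\right)^{2}\right)\right) - 10799\right) + 323645\right) - 757829} = \frac{1}{\left(\left(\left(-340 + \left(5 - \left(3 \cdot 1\right)^{2}\right)\right) - 10799\right) + 323645\right) - 757829} = \frac{1}{\left(\left(\left(-340 + \left(5 - 3^{2}\right)\right) - 10799\right) + 323645\right) - 757829} = \frac{1}{\left(\left(\left(-340 + \left(5 - 9\right)\right) - 10799\right) + 323645\right) - 757829} = \frac{1}{\left(\left(\left(-340 - 4\right) - 10799\right) + 323645\right) - 757829} = \frac{1}{\left(\left(-344 - 10799\right) + 323645\right) - 757829} = \frac{1}{\left(-11143 + 323645\right) - 757829} = \frac{1}{312502 - 757829} = \frac{1}{-445327} = - \frac{1}{445327}$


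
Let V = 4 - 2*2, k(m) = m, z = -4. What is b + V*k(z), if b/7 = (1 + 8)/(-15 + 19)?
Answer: 63/4 ≈ 15.750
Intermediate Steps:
V = 0 (V = 4 - 4 = 0)
b = 63/4 (b = 7*((1 + 8)/(-15 + 19)) = 7*(9/4) = 63/4 ≈ 15.750)
b + V*k(z) = 63/4 + 0*(-4) = 63/4 + 0 = 63/4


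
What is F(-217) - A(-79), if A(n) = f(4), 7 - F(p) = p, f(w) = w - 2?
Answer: 222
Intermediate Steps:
f(w) = -2 + w
F(p) = 7 - p
A(n) = 2 (A(n) = -2 + 4 = 2)
F(-217) - A(-79) = (7 - 1*(-217)) - 1*2 = (7 + 217) - 2 = 224 - 2 = 222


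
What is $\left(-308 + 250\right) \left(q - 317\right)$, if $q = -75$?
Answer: $22736$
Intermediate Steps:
$\left(-308 + 250\right) \left(q - 317\right) = \left(-308 + 250\right) \left(-75 - 317\right) = \left(-58\right) \left(-392\right) = 22736$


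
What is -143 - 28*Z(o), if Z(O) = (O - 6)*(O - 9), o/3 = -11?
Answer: -46007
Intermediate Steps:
o = -33 (o = 3*(-11) = -33)
Z(O) = (-9 + O)*(-6 + O) (Z(O) = (-6 + O)*(-9 + O) = (-9 + O)*(-6 + O))
-143 - 28*Z(o) = -143 - 28*(54 + (-33)² - 15*(-33)) = -143 - 28*(54 + 1089 + 495) = -143 - 28*1638 = -143 - 45864 = -46007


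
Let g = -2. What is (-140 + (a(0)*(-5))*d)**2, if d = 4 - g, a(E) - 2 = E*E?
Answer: 40000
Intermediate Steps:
a(E) = 2 + E**2 (a(E) = 2 + E*E = 2 + E**2)
d = 6 (d = 4 - 1*(-2) = 4 + 2 = 6)
(-140 + (a(0)*(-5))*d)**2 = (-140 + ((2 + 0**2)*(-5))*6)**2 = (-140 + ((2 + 0)*(-5))*6)**2 = (-140 + (2*(-5))*6)**2 = (-140 - 10*6)**2 = (-140 - 60)**2 = (-200)**2 = 40000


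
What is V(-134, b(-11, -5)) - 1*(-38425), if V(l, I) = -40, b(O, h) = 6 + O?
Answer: 38385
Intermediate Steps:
V(-134, b(-11, -5)) - 1*(-38425) = -40 - 1*(-38425) = -40 + 38425 = 38385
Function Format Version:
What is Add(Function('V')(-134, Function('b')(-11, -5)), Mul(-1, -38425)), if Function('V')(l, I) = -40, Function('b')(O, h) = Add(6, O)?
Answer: 38385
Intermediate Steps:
Add(Function('V')(-134, Function('b')(-11, -5)), Mul(-1, -38425)) = Add(-40, Mul(-1, -38425)) = Add(-40, 38425) = 38385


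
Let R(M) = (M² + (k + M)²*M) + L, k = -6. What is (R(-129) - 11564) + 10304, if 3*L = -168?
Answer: -2335700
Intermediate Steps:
L = -56 (L = (⅓)*(-168) = -56)
R(M) = -56 + M² + M*(-6 + M)² (R(M) = (M² + (-6 + M)²*M) - 56 = (M² + M*(-6 + M)²) - 56 = -56 + M² + M*(-6 + M)²)
(R(-129) - 11564) + 10304 = ((-56 + (-129)² - 129*(-6 - 129)²) - 11564) + 10304 = ((-56 + 16641 - 129*(-135)²) - 11564) + 10304 = ((-56 + 16641 - 129*18225) - 11564) + 10304 = ((-56 + 16641 - 2351025) - 11564) + 10304 = (-2334440 - 11564) + 10304 = -2346004 + 10304 = -2335700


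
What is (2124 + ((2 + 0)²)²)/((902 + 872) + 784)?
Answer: 1070/1279 ≈ 0.83659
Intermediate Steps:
(2124 + ((2 + 0)²)²)/((902 + 872) + 784) = (2124 + (2²)²)/(1774 + 784) = (2124 + 4²)/2558 = (2124 + 16)*(1/2558) = 2140*(1/2558) = 1070/1279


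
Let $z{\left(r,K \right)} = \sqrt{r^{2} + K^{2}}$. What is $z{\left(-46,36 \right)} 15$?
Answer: $30 \sqrt{853} \approx 876.18$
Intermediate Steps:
$z{\left(r,K \right)} = \sqrt{K^{2} + r^{2}}$
$z{\left(-46,36 \right)} 15 = \sqrt{36^{2} + \left(-46\right)^{2}} \cdot 15 = \sqrt{1296 + 2116} \cdot 15 = \sqrt{3412} \cdot 15 = 2 \sqrt{853} \cdot 15 = 30 \sqrt{853}$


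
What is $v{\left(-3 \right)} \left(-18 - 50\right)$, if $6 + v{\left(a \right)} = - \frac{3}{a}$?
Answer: $340$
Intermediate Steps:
$v{\left(a \right)} = -6 - \frac{3}{a}$
$v{\left(-3 \right)} \left(-18 - 50\right) = \left(-6 - \frac{3}{-3}\right) \left(-18 - 50\right) = \left(-6 - -1\right) \left(-68\right) = \left(-6 + 1\right) \left(-68\right) = \left(-5\right) \left(-68\right) = 340$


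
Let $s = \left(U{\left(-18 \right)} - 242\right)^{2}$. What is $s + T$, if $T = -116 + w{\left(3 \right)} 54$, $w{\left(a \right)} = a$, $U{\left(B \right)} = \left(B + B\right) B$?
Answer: $164882$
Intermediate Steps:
$U{\left(B \right)} = 2 B^{2}$ ($U{\left(B \right)} = 2 B B = 2 B^{2}$)
$T = 46$ ($T = -116 + 3 \cdot 54 = -116 + 162 = 46$)
$s = 164836$ ($s = \left(2 \left(-18\right)^{2} - 242\right)^{2} = \left(2 \cdot 324 - 242\right)^{2} = \left(648 - 242\right)^{2} = 406^{2} = 164836$)
$s + T = 164836 + 46 = 164882$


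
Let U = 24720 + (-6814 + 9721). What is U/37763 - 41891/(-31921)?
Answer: 2463811300/1205432723 ≈ 2.0439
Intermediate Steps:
U = 27627 (U = 24720 + 2907 = 27627)
U/37763 - 41891/(-31921) = 27627/37763 - 41891/(-31921) = 27627*(1/37763) - 41891*(-1/31921) = 27627/37763 + 41891/31921 = 2463811300/1205432723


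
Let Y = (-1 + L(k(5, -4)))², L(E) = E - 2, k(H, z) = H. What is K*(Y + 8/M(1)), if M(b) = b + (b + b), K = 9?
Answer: 60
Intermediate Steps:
L(E) = -2 + E
Y = 4 (Y = (-1 + (-2 + 5))² = (-1 + 3)² = 2² = 4)
M(b) = 3*b (M(b) = b + 2*b = 3*b)
K*(Y + 8/M(1)) = 9*(4 + 8/((3*1))) = 9*(4 + 8/3) = 9*(20/3) = 60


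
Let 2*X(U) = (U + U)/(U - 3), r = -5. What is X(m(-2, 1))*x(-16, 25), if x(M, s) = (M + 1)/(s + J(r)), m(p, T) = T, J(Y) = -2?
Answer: 15/46 ≈ 0.32609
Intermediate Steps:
x(M, s) = (1 + M)/(-2 + s) (x(M, s) = (M + 1)/(s - 2) = (1 + M)/(-2 + s))
X(U) = U/(-3 + U) (X(U) = ((U + U)/(U - 3))/2 = ((2*U)/(-3 + U))/2 = (2*U/(-3 + U))/2 = U/(-3 + U))
X(m(-2, 1))*x(-16, 25) = (1/(-3 + 1))*((1 - 16)/(-2 + 25)) = (1/(-2))*(-15/23) = (1*(-1/2))*((1/23)*(-15)) = -1/2*(-15/23) = 15/46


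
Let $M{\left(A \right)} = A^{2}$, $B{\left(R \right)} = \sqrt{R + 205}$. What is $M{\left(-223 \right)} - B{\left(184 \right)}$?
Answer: $49729 - \sqrt{389} \approx 49709.0$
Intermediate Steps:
$B{\left(R \right)} = \sqrt{205 + R}$
$M{\left(-223 \right)} - B{\left(184 \right)} = \left(-223\right)^{2} - \sqrt{205 + 184} = 49729 - \sqrt{389}$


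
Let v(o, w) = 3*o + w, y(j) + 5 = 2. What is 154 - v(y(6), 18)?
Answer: 145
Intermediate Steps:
y(j) = -3 (y(j) = -5 + 2 = -3)
v(o, w) = w + 3*o
154 - v(y(6), 18) = 154 - (18 + 3*(-3)) = 154 - (18 - 9) = 154 - 1*9 = 154 - 9 = 145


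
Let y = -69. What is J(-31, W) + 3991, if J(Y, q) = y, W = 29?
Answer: 3922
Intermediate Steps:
J(Y, q) = -69
J(-31, W) + 3991 = -69 + 3991 = 3922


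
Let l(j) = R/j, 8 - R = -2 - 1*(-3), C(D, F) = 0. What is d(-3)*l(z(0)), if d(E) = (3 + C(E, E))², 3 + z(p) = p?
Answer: -21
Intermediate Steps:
z(p) = -3 + p
R = 7 (R = 8 - (-2 - 1*(-3)) = 8 - (-2 + 3) = 8 - 1*1 = 8 - 1 = 7)
l(j) = 7/j
d(E) = 9 (d(E) = (3 + 0)² = 3² = 9)
d(-3)*l(z(0)) = 9*(7/(-3 + 0)) = 9*(7/(-3)) = 9*(7*(-⅓)) = 9*(-7/3) = -21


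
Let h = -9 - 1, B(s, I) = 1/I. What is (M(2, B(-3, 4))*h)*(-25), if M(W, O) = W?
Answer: 500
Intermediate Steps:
h = -10
(M(2, B(-3, 4))*h)*(-25) = (2*(-10))*(-25) = -20*(-25) = 500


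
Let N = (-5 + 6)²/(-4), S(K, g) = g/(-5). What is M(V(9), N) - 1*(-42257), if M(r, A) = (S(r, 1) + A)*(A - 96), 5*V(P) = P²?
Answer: 676805/16 ≈ 42300.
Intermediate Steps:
S(K, g) = -g/5 (S(K, g) = g*(-⅕) = -g/5)
N = -¼ (N = 1²*(-¼) = 1*(-¼) = -¼ ≈ -0.25000)
V(P) = P²/5
M(r, A) = (-96 + A)*(-⅕ + A) (M(r, A) = (-⅕*1 + A)*(A - 96) = (-⅕ + A)*(-96 + A) = (-96 + A)*(-⅕ + A))
M(V(9), N) - 1*(-42257) = (96/5 + (-¼)² - 481/5*(-¼)) - 1*(-42257) = (96/5 + 1/16 + 481/20) + 42257 = 693/16 + 42257 = 676805/16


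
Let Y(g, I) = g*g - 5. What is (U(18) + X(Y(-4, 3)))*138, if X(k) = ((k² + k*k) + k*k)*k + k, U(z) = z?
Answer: 555036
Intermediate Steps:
Y(g, I) = -5 + g² (Y(g, I) = g² - 5 = -5 + g²)
X(k) = k + 3*k³ (X(k) = ((k² + k²) + k²)*k + k = (2*k² + k²)*k + k = (3*k²)*k + k = 3*k³ + k = k + 3*k³)
(U(18) + X(Y(-4, 3)))*138 = (18 + ((-5 + (-4)²) + 3*(-5 + (-4)²)³))*138 = (18 + ((-5 + 16) + 3*(-5 + 16)³))*138 = (18 + (11 + 3*11³))*138 = (18 + (11 + 3*1331))*138 = (18 + (11 + 3993))*138 = (18 + 4004)*138 = 4022*138 = 555036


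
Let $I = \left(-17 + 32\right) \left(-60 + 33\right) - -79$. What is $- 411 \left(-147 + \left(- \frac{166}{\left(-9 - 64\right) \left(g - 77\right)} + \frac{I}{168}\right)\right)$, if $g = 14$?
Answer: $\frac{375458501}{6132} \approx 61229.0$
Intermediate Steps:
$I = -326$ ($I = 15 \left(-27\right) + 79 = -405 + 79 = -326$)
$- 411 \left(-147 + \left(- \frac{166}{\left(-9 - 64\right) \left(g - 77\right)} + \frac{I}{168}\right)\right) = - 411 \left(-147 - \left(\frac{163}{84} + 166 \frac{1}{\left(-9 - 64\right) \left(14 - 77\right)}\right)\right) = - 411 \left(-147 - \left(\frac{163}{84} + \frac{166}{\left(-73\right) \left(-63\right)}\right)\right) = - 411 \left(-147 - \left(\frac{163}{84} + \frac{166}{4599}\right)\right) = - 411 \left(-147 - \frac{36361}{18396}\right) = \left(-411\right) \left(- \frac{2740573}{18396}\right) = \frac{375458501}{6132}$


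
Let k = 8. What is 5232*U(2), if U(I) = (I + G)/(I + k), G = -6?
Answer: -10464/5 ≈ -2092.8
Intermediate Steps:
U(I) = (-6 + I)/(8 + I) (U(I) = (I - 6)/(I + 8) = (-6 + I)/(8 + I))
5232*U(2) = 5232*((-6 + 2)/(8 + 2)) = 5232*(-4/10) = 5232*((⅒)*(-4)) = 5232*(-⅖) = -10464/5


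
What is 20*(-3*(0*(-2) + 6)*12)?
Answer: -4320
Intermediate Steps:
20*(-3*(0*(-2) + 6)*12) = 20*(-3*(0 + 6)*12) = 20*(-3*6*12) = 20*(-18*12) = 20*(-216) = -4320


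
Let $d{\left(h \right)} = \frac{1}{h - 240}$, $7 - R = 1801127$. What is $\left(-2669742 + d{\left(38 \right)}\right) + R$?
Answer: $- \frac{903114125}{202} \approx -4.4709 \cdot 10^{6}$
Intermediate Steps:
$R = -1801120$ ($R = 7 - 1801127 = -1801120$)
$d{\left(h \right)} = \frac{1}{-240 + h}$
$\left(-2669742 + d{\left(38 \right)}\right) + R = \left(-2669742 + \frac{1}{-240 + 38}\right) - 1801120 = \left(-2669742 + \frac{1}{-202}\right) - 1801120 = \left(-2669742 - \frac{1}{202}\right) - 1801120 = - \frac{539287885}{202} - 1801120 = - \frac{903114125}{202}$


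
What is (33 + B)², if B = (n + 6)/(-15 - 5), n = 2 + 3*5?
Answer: 405769/400 ≈ 1014.4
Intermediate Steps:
n = 17 (n = 2 + 15 = 17)
B = -23/20 (B = (17 + 6)/(-15 - 5) = 23/(-20) = 23*(-1/20) = -23/20 ≈ -1.1500)
(33 + B)² = (33 - 23/20)² = (637/20)² = 405769/400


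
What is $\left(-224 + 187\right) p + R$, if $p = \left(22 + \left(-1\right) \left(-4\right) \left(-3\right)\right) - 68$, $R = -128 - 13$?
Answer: $2005$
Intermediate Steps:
$R = -141$ ($R = -128 - 13 = -141$)
$p = -58$ ($p = \left(22 + 4 \left(-3\right)\right) - 68 = \left(22 - 12\right) - 68 = 10 - 68 = -58$)
$\left(-224 + 187\right) p + R = \left(-224 + 187\right) \left(-58\right) - 141 = \left(-37\right) \left(-58\right) - 141 = 2146 - 141 = 2005$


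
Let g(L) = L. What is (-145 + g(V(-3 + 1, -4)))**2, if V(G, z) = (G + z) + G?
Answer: 23409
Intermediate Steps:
V(G, z) = z + 2*G
(-145 + g(V(-3 + 1, -4)))**2 = (-145 + (-4 + 2*(-3 + 1)))**2 = (-145 + (-4 + 2*(-2)))**2 = (-145 + (-4 - 4))**2 = (-145 - 8)**2 = (-153)**2 = 23409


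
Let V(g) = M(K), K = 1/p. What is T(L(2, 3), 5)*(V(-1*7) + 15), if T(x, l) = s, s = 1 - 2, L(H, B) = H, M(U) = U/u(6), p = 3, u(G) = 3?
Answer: -136/9 ≈ -15.111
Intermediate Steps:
K = 1/3 ≈ 0.33333
M(U) = U/3
V(g) = 1/9 (V(g) = (1/3)*(1/3) = 1/9)
s = -1
T(x, l) = -1
T(L(2, 3), 5)*(V(-1*7) + 15) = -(1/9 + 15) = -1*136/9 = -136/9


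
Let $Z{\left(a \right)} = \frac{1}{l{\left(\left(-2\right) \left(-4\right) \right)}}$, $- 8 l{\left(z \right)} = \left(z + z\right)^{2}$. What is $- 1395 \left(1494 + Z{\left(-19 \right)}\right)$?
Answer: $- \frac{66690765}{32} \approx -2.0841 \cdot 10^{6}$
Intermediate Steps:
$l{\left(z \right)} = - \frac{z^{2}}{2}$ ($l{\left(z \right)} = - \frac{\left(z + z\right)^{2}}{8} = - \frac{\left(2 z\right)^{2}}{8} = - \frac{4 z^{2}}{8} = - \frac{z^{2}}{2}$)
$Z{\left(a \right)} = - \frac{1}{32}$ ($Z{\left(a \right)} = \frac{1}{\left(- \frac{1}{2}\right) \left(\left(-2\right) \left(-4\right)\right)^{2}} = \frac{1}{\left(- \frac{1}{2}\right) 8^{2}} = \frac{1}{\left(- \frac{1}{2}\right) 64} = \frac{1}{-32} = - \frac{1}{32}$)
$- 1395 \left(1494 + Z{\left(-19 \right)}\right) = - 1395 \left(1494 - \frac{1}{32}\right) = \left(-1395\right) \frac{47807}{32} = - \frac{66690765}{32}$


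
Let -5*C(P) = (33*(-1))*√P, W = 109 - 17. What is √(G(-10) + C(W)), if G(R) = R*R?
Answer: √(2500 + 330*√23)/5 ≈ 12.779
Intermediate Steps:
G(R) = R²
W = 92
C(P) = 33*√P/5 (C(P) = -33*(-1)*√P/5 = -(-33)*√P/5 = 33*√P/5)
√(G(-10) + C(W)) = √((-10)² + 33*√92/5) = √(100 + 33*(2*√23)/5) = √(100 + 66*√23/5)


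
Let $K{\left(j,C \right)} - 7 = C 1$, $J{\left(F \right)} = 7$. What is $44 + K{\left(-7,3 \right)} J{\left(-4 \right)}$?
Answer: $114$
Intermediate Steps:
$K{\left(j,C \right)} = 7 + C$ ($K{\left(j,C \right)} = 7 + C 1 = 7 + C$)
$44 + K{\left(-7,3 \right)} J{\left(-4 \right)} = 44 + \left(7 + 3\right) 7 = 44 + 10 \cdot 7 = 44 + 70 = 114$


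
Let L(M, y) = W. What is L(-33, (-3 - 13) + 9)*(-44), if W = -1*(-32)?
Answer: -1408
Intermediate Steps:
W = 32
L(M, y) = 32
L(-33, (-3 - 13) + 9)*(-44) = 32*(-44) = -1408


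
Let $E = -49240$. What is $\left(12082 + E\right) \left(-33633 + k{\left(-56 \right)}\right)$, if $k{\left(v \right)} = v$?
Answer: $1251815862$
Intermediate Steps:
$\left(12082 + E\right) \left(-33633 + k{\left(-56 \right)}\right) = \left(12082 - 49240\right) \left(-33633 - 56\right) = \left(-37158\right) \left(-33689\right) = 1251815862$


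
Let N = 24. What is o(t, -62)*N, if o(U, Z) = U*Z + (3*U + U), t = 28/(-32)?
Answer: 1218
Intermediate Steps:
t = -7/8 (t = 28*(-1/32) = -7/8 ≈ -0.87500)
o(U, Z) = 4*U + U*Z (o(U, Z) = U*Z + 4*U = 4*U + U*Z)
o(t, -62)*N = -7*(4 - 62)/8*24 = -7/8*(-58)*24 = (203/4)*24 = 1218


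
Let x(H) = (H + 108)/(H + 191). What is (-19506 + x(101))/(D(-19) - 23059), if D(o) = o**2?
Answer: 5695543/6627816 ≈ 0.85934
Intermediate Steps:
x(H) = (108 + H)/(191 + H)
(-19506 + x(101))/(D(-19) - 23059) = (-19506 + (108 + 101)/(191 + 101))/((-19)**2 - 23059) = (-19506 + 209/292)/(361 - 23059) = (-19506 + (1/292)*209)/(-22698) = (-19506 + 209/292)*(-1/22698) = -5695543/292*(-1/22698) = 5695543/6627816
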